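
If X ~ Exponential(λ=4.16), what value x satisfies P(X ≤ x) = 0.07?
0.0174

We have X ~ Exponential(λ=4.16).

We want to find x such that P(X ≤ x) = 0.07.

This is the 7th percentile, which means 7% of values fall below this point.

Using the inverse CDF (quantile function):
x = F⁻¹(0.07) = 0.0174

Verification: P(X ≤ 0.0174) = 0.07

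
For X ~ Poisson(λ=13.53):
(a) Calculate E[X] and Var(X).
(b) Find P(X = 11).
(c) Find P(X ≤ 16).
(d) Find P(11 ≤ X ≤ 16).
(a) E[X] = 13.5300, Var(X) = 13.5300
(b) P(X = 11) = 0.092708
(c) P(X ≤ 16) = 0.795146
(d) P(11 ≤ X ≤ 16) = 0.586190

We have X ~ Poisson(λ=13.53).

(a) Moments:
E[X] = 13.5300
Var(X) = 13.5300
σ = √Var(X) = 3.6783

(b) Point probability using PMF:
P(X = 11) = 0.092708

(c) Cumulative probability using CDF:
P(X ≤ 16) = F(16) = 0.795146

(d) Range probability:
P(11 ≤ X ≤ 16) = P(X ≤ 16) - P(X ≤ 10)
                   = F(16) - F(10)
                   = 0.795146 - 0.208956
                   = 0.586190

This means approximately 58.6% of outcomes fall in the interval [11, 16].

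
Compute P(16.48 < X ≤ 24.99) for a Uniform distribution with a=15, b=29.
0.607857

We have X ~ Uniform(a=15, b=29).

To find P(16.48 < X ≤ 24.99), we use:
P(16.48 < X ≤ 24.99) = P(X ≤ 24.99) - P(X ≤ 16.48)
                 = F(24.99) - F(16.48)
                 = 0.713571 - 0.105714
                 = 0.607857

So there's approximately a 60.8% chance that X falls in this range.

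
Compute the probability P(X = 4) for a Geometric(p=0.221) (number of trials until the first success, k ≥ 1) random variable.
0.104473

We have X ~ Geometric(p=0.221) (number of trials until the first success, k ≥ 1).

For a Geometric distribution, the PMF gives us the probability of each outcome.

Using the PMF formula:
P(X = 4) = 0.104473

Rounded to 4 decimal places: 0.1045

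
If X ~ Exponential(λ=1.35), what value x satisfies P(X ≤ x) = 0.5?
0.5134

We have X ~ Exponential(λ=1.35).

We want to find x such that P(X ≤ x) = 0.5.

This is the 50th percentile, which means 50% of values fall below this point.

Using the inverse CDF (quantile function):
x = F⁻¹(0.5) = 0.5134

Verification: P(X ≤ 0.5134) = 0.5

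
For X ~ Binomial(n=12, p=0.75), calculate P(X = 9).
0.258104

We have X ~ Binomial(n=12, p=0.75).

For a Binomial distribution, the PMF gives us the probability of each outcome.

Using the PMF formula:
P(X = 9) = 0.258104

Rounded to 4 decimal places: 0.2581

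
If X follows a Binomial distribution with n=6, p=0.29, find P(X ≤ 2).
0.762605

We have X ~ Binomial(n=6, p=0.29).

The CDF gives us P(X ≤ k).

Using the CDF:
P(X ≤ 2) = 0.762605

This means there's approximately a 76.3% chance that X is at most 2.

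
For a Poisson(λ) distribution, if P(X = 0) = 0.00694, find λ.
λ = 4.9705

For a Poisson(λ) distribution, the PMF at 0 is:
P(X = 0) = λ^0 e^(-λ) / 0! = e^(-λ)

Given P(X = 0) = 0.00694:
e^(-λ) = 0.00694
-λ = ln(0.00694)
λ = -ln(0.00694) = 4.9705

Verification: e^(-4.9705) = 0.00694 ✓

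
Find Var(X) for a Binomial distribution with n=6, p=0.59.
1.4514

We have X ~ Binomial(n=6, p=0.59).

For a Binomial distribution with n=6, p=0.59:
Var(X) = 1.4514

The variance measures the spread of the distribution around the mean.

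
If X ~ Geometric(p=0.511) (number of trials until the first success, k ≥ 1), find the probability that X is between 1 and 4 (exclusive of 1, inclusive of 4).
0.431821

We have X ~ Geometric(p=0.511) (number of trials until the first success, k ≥ 1).

To find P(1 < X ≤ 4), we use:
P(1 < X ≤ 4) = P(X ≤ 4) - P(X ≤ 1)
                 = F(4) - F(1)
                 = 0.942821 - 0.511000
                 = 0.431821

So there's approximately a 43.2% chance that X falls in this range.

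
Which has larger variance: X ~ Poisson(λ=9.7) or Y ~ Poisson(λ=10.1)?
Y has larger variance (10.1000 > 9.7000)

Compute the variance for each distribution:

X ~ Poisson(λ=9.7):
Var(X) = 9.7000

Y ~ Poisson(λ=10.1):
Var(Y) = 10.1000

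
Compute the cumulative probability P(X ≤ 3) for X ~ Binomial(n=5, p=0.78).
0.304117

We have X ~ Binomial(n=5, p=0.78).

The CDF gives us P(X ≤ k).

Using the CDF:
P(X ≤ 3) = 0.304117

This means there's approximately a 30.4% chance that X is at most 3.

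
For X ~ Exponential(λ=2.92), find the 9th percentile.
0.0323

We have X ~ Exponential(λ=2.92).

We want to find x such that P(X ≤ x) = 0.09.

This is the 9th percentile, which means 9% of values fall below this point.

Using the inverse CDF (quantile function):
x = F⁻¹(0.09) = 0.0323

Verification: P(X ≤ 0.0323) = 0.09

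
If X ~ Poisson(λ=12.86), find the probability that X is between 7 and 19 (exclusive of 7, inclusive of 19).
0.902915

We have X ~ Poisson(λ=12.86).

To find P(7 < X ≤ 19), we use:
P(7 < X ≤ 19) = P(X ≤ 19) - P(X ≤ 7)
                 = F(19) - F(7)
                 = 0.961013 - 0.058098
                 = 0.902915

So there's approximately a 90.3% chance that X falls in this range.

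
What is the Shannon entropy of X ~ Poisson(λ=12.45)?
2.6728 nats

We have X ~ Poisson(λ=12.45).

The Shannon entropy measures the uncertainty or information content of the distribution.

For a Poisson distribution with λ=12.45:
H(X) = 2.6728 nats

(In bits, this would be 3.8560 bits.)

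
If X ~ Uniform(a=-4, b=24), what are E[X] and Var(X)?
E[X] = 10.0000, Var(X) = 65.3333

We have X ~ Uniform(a=-4, b=24).

For a Uniform distribution with a=-4, b=24:

Expected value:
E[X] = 10.0000

Variance:
Var(X) = 65.3333

Standard deviation:
σ = √Var(X) = 8.0829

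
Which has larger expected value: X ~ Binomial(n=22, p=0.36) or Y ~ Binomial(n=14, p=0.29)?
X has larger mean (7.9200 > 4.0600)

Compute the expected value for each distribution:

X ~ Binomial(n=22, p=0.36):
E[X] = 7.9200

Y ~ Binomial(n=14, p=0.29):
E[Y] = 4.0600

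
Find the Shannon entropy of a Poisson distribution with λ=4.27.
2.1213 nats

We have X ~ Poisson(λ=4.27).

The Shannon entropy measures the uncertainty or information content of the distribution.

For a Poisson distribution with λ=4.27:
H(X) = 2.1213 nats

(In bits, this would be 3.0605 bits.)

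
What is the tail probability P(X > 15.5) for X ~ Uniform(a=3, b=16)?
0.038462

We have X ~ Uniform(a=3, b=16).

P(X > 15.5) = 1 - P(X ≤ 15.5)
                = 1 - F(15.5)
                = 1 - 0.961538
                = 0.038462

So there's approximately a 3.8% chance that X exceeds 15.5.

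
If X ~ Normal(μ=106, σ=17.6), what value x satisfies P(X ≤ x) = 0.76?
118.4309

We have X ~ Normal(μ=106, σ=17.6).

We want to find x such that P(X ≤ x) = 0.76.

This is the 76th percentile, which means 76% of values fall below this point.

Using the inverse CDF (quantile function):
x = F⁻¹(0.76) = 118.4309

Verification: P(X ≤ 118.4309) = 0.76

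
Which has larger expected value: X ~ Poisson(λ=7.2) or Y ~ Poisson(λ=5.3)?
X has larger mean (7.2000 > 5.3000)

Compute the expected value for each distribution:

X ~ Poisson(λ=7.2):
E[X] = 7.2000

Y ~ Poisson(λ=5.3):
E[Y] = 5.3000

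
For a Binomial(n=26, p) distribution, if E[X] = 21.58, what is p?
p = 0.83

For a Binomial(n, p) distribution:
E[X] = n × p

Given n = 26 and E[X] = 21.58:
21.58 = 26 × p
p = 21.58 / 26 = 0.83

Verification: Binomial(26, 0.83) has E[X] = 21.58 ✓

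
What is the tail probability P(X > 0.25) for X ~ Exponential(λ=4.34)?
0.337902

We have X ~ Exponential(λ=4.34).

P(X > 0.25) = 1 - P(X ≤ 0.25)
                = 1 - F(0.25)
                = 1 - 0.662098
                = 0.337902

So there's approximately a 33.8% chance that X exceeds 0.25.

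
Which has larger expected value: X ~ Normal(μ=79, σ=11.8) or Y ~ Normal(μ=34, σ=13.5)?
X has larger mean (79.0000 > 34.0000)

Compute the expected value for each distribution:

X ~ Normal(μ=79, σ=11.8):
E[X] = 79.0000

Y ~ Normal(μ=34, σ=13.5):
E[Y] = 34.0000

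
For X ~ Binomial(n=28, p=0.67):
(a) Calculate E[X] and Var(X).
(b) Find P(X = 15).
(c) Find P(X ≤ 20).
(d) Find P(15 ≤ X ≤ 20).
(a) E[X] = 18.7600, Var(X) = 6.1908
(b) P(X = 15) = 0.050718
(c) P(X ≤ 20) = 0.753673
(d) P(15 ≤ X ≤ 20) = 0.707284

We have X ~ Binomial(n=28, p=0.67).

(a) Moments:
E[X] = 18.7600
Var(X) = 6.1908
σ = √Var(X) = 2.4881

(b) Point probability using PMF:
P(X = 15) = 0.050718

(c) Cumulative probability using CDF:
P(X ≤ 20) = F(20) = 0.753673

(d) Range probability:
P(15 ≤ X ≤ 20) = P(X ≤ 20) - P(X ≤ 14)
                   = F(20) - F(14)
                   = 0.753673 - 0.046390
                   = 0.707284

This means approximately 70.7% of outcomes fall in the interval [15, 20].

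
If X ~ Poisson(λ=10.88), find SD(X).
3.2985

We have X ~ Poisson(λ=10.88).

For a Poisson distribution with λ=10.88:
σ = √Var(X) = 3.2985

The standard deviation is the square root of the variance.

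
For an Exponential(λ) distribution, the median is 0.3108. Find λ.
λ = 2.2302

For X ~ Exponential(λ), the CDF is F(x) = 1 - e^(-λx).
The median m satisfies F(m) = 0.5:
1 - e^(-λm) = 0.5
e^(-λm) = 0.5
λm = ln(2)
m = ln(2) / λ

Given m = 0.3108:
λ = ln(2) / 0.3108 = 0.693147 / 0.3108 = 2.2302

Verification: ln(2) / 2.2302 = 0.3108 ✓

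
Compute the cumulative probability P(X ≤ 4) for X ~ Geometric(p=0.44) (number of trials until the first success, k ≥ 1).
0.901655

We have X ~ Geometric(p=0.44) (number of trials until the first success, k ≥ 1).

The CDF gives us P(X ≤ k).

Using the CDF:
P(X ≤ 4) = 0.901655

This means there's approximately a 90.2% chance that X is at most 4.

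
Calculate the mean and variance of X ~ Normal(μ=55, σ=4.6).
E[X] = 55.0000, Var(X) = 21.1600

We have X ~ Normal(μ=55, σ=4.6).

For a Normal distribution with μ=55, σ=4.6:

Expected value:
E[X] = 55.0000

Variance:
Var(X) = 21.1600

Standard deviation:
σ = √Var(X) = 4.6000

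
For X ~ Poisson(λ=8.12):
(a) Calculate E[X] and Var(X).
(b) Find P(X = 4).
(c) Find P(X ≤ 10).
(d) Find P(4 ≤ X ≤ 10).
(a) E[X] = 8.1200, Var(X) = 8.1200
(b) P(X = 4) = 0.053894
(c) P(X ≤ 10) = 0.803798
(d) P(4 ≤ X ≤ 10) = 0.764727

We have X ~ Poisson(λ=8.12).

(a) Moments:
E[X] = 8.1200
Var(X) = 8.1200
σ = √Var(X) = 2.8496

(b) Point probability using PMF:
P(X = 4) = 0.053894

(c) Cumulative probability using CDF:
P(X ≤ 10) = F(10) = 0.803798

(d) Range probability:
P(4 ≤ X ≤ 10) = P(X ≤ 10) - P(X ≤ 3)
                   = F(10) - F(3)
                   = 0.803798 - 0.039071
                   = 0.764727

This means approximately 76.5% of outcomes fall in the interval [4, 10].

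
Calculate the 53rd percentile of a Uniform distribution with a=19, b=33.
26.4200

We have X ~ Uniform(a=19, b=33).

We want to find x such that P(X ≤ x) = 0.53.

This is the 53rd percentile, which means 53% of values fall below this point.

Using the inverse CDF (quantile function):
x = F⁻¹(0.53) = 26.4200

Verification: P(X ≤ 26.4200) = 0.53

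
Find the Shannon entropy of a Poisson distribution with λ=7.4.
2.4074 nats

We have X ~ Poisson(λ=7.4).

The Shannon entropy measures the uncertainty or information content of the distribution.

For a Poisson distribution with λ=7.4:
H(X) = 2.4074 nats

(In bits, this would be 3.4732 bits.)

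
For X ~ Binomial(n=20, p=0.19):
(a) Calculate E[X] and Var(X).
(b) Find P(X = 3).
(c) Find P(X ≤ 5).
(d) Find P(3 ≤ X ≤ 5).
(a) E[X] = 3.8000, Var(X) = 3.0780
(b) P(X = 3) = 0.217476
(c) P(X ≤ 5) = 0.835663
(d) P(3 ≤ X ≤ 5) = 0.597018

We have X ~ Binomial(n=20, p=0.19).

(a) Moments:
E[X] = 3.8000
Var(X) = 3.0780
σ = √Var(X) = 1.7544

(b) Point probability using PMF:
P(X = 3) = 0.217476

(c) Cumulative probability using CDF:
P(X ≤ 5) = F(5) = 0.835663

(d) Range probability:
P(3 ≤ X ≤ 5) = P(X ≤ 5) - P(X ≤ 2)
                   = F(5) - F(2)
                   = 0.835663 - 0.238646
                   = 0.597018

This means approximately 59.7% of outcomes fall in the interval [3, 5].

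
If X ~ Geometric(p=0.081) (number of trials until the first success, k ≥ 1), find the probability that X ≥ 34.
0.061576

We have X ~ Geometric(p=0.081) (number of trials until the first success, k ≥ 1).

For discrete distributions, P(X ≥ 34) = 1 - P(X ≤ 33).

P(X ≤ 33) = 0.938424
P(X ≥ 34) = 1 - 0.938424 = 0.061576

So there's approximately a 6.2% chance that X is at least 34.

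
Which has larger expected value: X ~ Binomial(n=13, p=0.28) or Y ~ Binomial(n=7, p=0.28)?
X has larger mean (3.6400 > 1.9600)

Compute the expected value for each distribution:

X ~ Binomial(n=13, p=0.28):
E[X] = 3.6400

Y ~ Binomial(n=7, p=0.28):
E[Y] = 1.9600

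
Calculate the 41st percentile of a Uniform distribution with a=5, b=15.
9.1000

We have X ~ Uniform(a=5, b=15).

We want to find x such that P(X ≤ x) = 0.41.

This is the 41st percentile, which means 41% of values fall below this point.

Using the inverse CDF (quantile function):
x = F⁻¹(0.41) = 9.1000

Verification: P(X ≤ 9.1000) = 0.41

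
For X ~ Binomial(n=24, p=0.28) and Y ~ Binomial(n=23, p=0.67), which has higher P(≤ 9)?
X has higher probability (P(X ≤ 9) = 0.8943 > P(Y ≤ 9) = 0.0056)

Compute P(≤ 9) for each distribution:

X ~ Binomial(n=24, p=0.28):
P(X ≤ 9) = 0.8943

Y ~ Binomial(n=23, p=0.67):
P(Y ≤ 9) = 0.0056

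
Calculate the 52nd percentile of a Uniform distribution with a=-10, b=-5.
-7.4000

We have X ~ Uniform(a=-10, b=-5).

We want to find x such that P(X ≤ x) = 0.52.

This is the 52nd percentile, which means 52% of values fall below this point.

Using the inverse CDF (quantile function):
x = F⁻¹(0.52) = -7.4000

Verification: P(X ≤ -7.4000) = 0.52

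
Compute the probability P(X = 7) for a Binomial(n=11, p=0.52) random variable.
0.180095

We have X ~ Binomial(n=11, p=0.52).

For a Binomial distribution, the PMF gives us the probability of each outcome.

Using the PMF formula:
P(X = 7) = 0.180095

Rounded to 4 decimal places: 0.1801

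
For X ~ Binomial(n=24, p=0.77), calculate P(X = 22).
0.046469

We have X ~ Binomial(n=24, p=0.77).

For a Binomial distribution, the PMF gives us the probability of each outcome.

Using the PMF formula:
P(X = 22) = 0.046469

Rounded to 4 decimal places: 0.0465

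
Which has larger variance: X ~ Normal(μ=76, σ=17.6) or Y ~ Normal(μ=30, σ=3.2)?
X has larger variance (309.7600 > 10.2400)

Compute the variance for each distribution:

X ~ Normal(μ=76, σ=17.6):
Var(X) = 309.7600

Y ~ Normal(μ=30, σ=3.2):
Var(Y) = 10.2400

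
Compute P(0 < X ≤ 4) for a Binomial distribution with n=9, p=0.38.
0.760239

We have X ~ Binomial(n=9, p=0.38).

To find P(0 < X ≤ 4), we use:
P(0 < X ≤ 4) = P(X ≤ 4) - P(X ≤ 0)
                 = F(4) - F(0)
                 = 0.773776 - 0.013537
                 = 0.760239

So there's approximately a 76.0% chance that X falls in this range.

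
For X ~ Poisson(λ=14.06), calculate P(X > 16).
0.249298

We have X ~ Poisson(λ=14.06).

P(X > 16) = 1 - P(X ≤ 16)
                = 1 - F(16)
                = 1 - 0.750702
                = 0.249298

So there's approximately a 24.9% chance that X exceeds 16.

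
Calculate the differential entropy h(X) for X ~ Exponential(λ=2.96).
-0.0852 nats

We have X ~ Exponential(λ=2.96).

The differential entropy measures the uncertainty or information content of the distribution.

For an Exponential distribution with λ=2.96:
h(X) = -0.0852 nats

(In bits, this would be -0.1229 bits.)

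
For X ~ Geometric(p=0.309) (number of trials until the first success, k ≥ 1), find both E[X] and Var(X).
E[X] = 3.2362, Var(X) = 7.2370

We have X ~ Geometric(p=0.309) (number of trials until the first success, k ≥ 1).

For a Geometric distribution with p=0.309 (number of trials until the first success, k ≥ 1):

Expected value:
E[X] = 3.2362

Variance:
Var(X) = 7.2370

Standard deviation:
σ = √Var(X) = 2.6902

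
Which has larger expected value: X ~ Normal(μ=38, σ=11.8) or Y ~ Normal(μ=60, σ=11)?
Y has larger mean (60.0000 > 38.0000)

Compute the expected value for each distribution:

X ~ Normal(μ=38, σ=11.8):
E[X] = 38.0000

Y ~ Normal(μ=60, σ=11):
E[Y] = 60.0000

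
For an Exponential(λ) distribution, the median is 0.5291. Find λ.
λ = 1.3100

For X ~ Exponential(λ), the CDF is F(x) = 1 - e^(-λx).
The median m satisfies F(m) = 0.5:
1 - e^(-λm) = 0.5
e^(-λm) = 0.5
λm = ln(2)
m = ln(2) / λ

Given m = 0.5291:
λ = ln(2) / 0.5291 = 0.693147 / 0.5291 = 1.3100

Verification: ln(2) / 1.3100 = 0.5291 ✓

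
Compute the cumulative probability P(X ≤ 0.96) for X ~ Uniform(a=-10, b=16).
0.421538

We have X ~ Uniform(a=-10, b=16).

The CDF gives us P(X ≤ k).

Using the CDF:
P(X ≤ 0.96) = 0.421538

This means there's approximately a 42.2% chance that X is at most 0.96.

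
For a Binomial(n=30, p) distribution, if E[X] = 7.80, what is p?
p = 0.26

For a Binomial(n, p) distribution:
E[X] = n × p

Given n = 30 and E[X] = 7.80:
7.80 = 30 × p
p = 7.80 / 30 = 0.26

Verification: Binomial(30, 0.26) has E[X] = 7.80 ✓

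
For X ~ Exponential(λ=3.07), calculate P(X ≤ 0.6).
0.841500

We have X ~ Exponential(λ=3.07).

The CDF gives us P(X ≤ k).

Using the CDF:
P(X ≤ 0.6) = 0.841500

This means there's approximately a 84.1% chance that X is at most 0.6.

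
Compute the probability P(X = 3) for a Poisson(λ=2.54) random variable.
0.215398

We have X ~ Poisson(λ=2.54).

For a Poisson distribution, the PMF gives us the probability of each outcome.

Using the PMF formula:
P(X = 3) = 0.215398

Rounded to 4 decimal places: 0.2154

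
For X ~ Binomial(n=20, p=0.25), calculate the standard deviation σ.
1.9365

We have X ~ Binomial(n=20, p=0.25).

For a Binomial distribution with n=20, p=0.25:
σ = √Var(X) = 1.9365

The standard deviation is the square root of the variance.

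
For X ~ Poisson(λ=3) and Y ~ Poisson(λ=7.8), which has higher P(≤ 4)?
X has higher probability (P(X ≤ 4) = 0.8153 > P(Y ≤ 4) = 0.1117)

Compute P(≤ 4) for each distribution:

X ~ Poisson(λ=3):
P(X ≤ 4) = 0.8153

Y ~ Poisson(λ=7.8):
P(Y ≤ 4) = 0.1117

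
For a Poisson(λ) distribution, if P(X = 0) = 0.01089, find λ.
λ = 4.5199

For a Poisson(λ) distribution, the PMF at 0 is:
P(X = 0) = λ^0 e^(-λ) / 0! = e^(-λ)

Given P(X = 0) = 0.01089:
e^(-λ) = 0.01089
-λ = ln(0.01089)
λ = -ln(0.01089) = 4.5199

Verification: e^(-4.5199) = 0.01089 ✓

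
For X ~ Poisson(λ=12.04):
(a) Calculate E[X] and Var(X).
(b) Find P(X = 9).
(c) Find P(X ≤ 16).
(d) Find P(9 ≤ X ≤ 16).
(a) E[X] = 12.0400, Var(X) = 12.0400
(b) P(X = 9) = 0.086491
(c) P(X ≤ 16) = 0.896523
(d) P(9 ≤ X ≤ 16) = 0.744098

We have X ~ Poisson(λ=12.04).

(a) Moments:
E[X] = 12.0400
Var(X) = 12.0400
σ = √Var(X) = 3.4699

(b) Point probability using PMF:
P(X = 9) = 0.086491

(c) Cumulative probability using CDF:
P(X ≤ 16) = F(16) = 0.896523

(d) Range probability:
P(9 ≤ X ≤ 16) = P(X ≤ 16) - P(X ≤ 8)
                   = F(16) - F(8)
                   = 0.896523 - 0.152424
                   = 0.744098

This means approximately 74.4% of outcomes fall in the interval [9, 16].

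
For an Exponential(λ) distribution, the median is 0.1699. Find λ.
λ = 4.0797

For X ~ Exponential(λ), the CDF is F(x) = 1 - e^(-λx).
The median m satisfies F(m) = 0.5:
1 - e^(-λm) = 0.5
e^(-λm) = 0.5
λm = ln(2)
m = ln(2) / λ

Given m = 0.1699:
λ = ln(2) / 0.1699 = 0.693147 / 0.1699 = 4.0797

Verification: ln(2) / 4.0797 = 0.1699 ✓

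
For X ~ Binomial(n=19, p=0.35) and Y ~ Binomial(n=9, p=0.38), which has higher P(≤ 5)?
Y has higher probability (P(Y ≤ 5) = 0.9213 > P(X ≤ 5) = 0.2968)

Compute P(≤ 5) for each distribution:

X ~ Binomial(n=19, p=0.35):
P(X ≤ 5) = 0.2968

Y ~ Binomial(n=9, p=0.38):
P(Y ≤ 5) = 0.9213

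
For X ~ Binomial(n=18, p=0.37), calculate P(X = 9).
0.098786

We have X ~ Binomial(n=18, p=0.37).

For a Binomial distribution, the PMF gives us the probability of each outcome.

Using the PMF formula:
P(X = 9) = 0.098786

Rounded to 4 decimal places: 0.0988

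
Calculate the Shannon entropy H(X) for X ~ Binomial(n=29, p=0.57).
2.3992 nats

We have X ~ Binomial(n=29, p=0.57).

The Shannon entropy measures the uncertainty or information content of the distribution.

For a Binomial distribution with n=29, p=0.57:
H(X) = 2.3992 nats

(In bits, this would be 3.4613 bits.)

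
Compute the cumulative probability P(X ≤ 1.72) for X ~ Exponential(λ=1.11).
0.851801

We have X ~ Exponential(λ=1.11).

The CDF gives us P(X ≤ k).

Using the CDF:
P(X ≤ 1.72) = 0.851801

This means there's approximately a 85.2% chance that X is at most 1.72.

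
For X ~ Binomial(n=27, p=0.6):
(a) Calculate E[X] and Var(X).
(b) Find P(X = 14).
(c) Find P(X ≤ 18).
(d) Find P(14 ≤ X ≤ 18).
(a) E[X] = 16.2000, Var(X) = 6.4800
(b) P(X = 14) = 0.105485
(c) P(X ≤ 18) = 0.816053
(d) P(14 ≤ X ≤ 18) = 0.671402

We have X ~ Binomial(n=27, p=0.6).

(a) Moments:
E[X] = 16.2000
Var(X) = 6.4800
σ = √Var(X) = 2.5456

(b) Point probability using PMF:
P(X = 14) = 0.105485

(c) Cumulative probability using CDF:
P(X ≤ 18) = F(18) = 0.816053

(d) Range probability:
P(14 ≤ X ≤ 18) = P(X ≤ 18) - P(X ≤ 13)
                   = F(18) - F(13)
                   = 0.816053 - 0.144652
                   = 0.671402

This means approximately 67.1% of outcomes fall in the interval [14, 18].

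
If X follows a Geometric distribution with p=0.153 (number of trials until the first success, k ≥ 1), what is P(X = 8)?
0.047849

We have X ~ Geometric(p=0.153) (number of trials until the first success, k ≥ 1).

For a Geometric distribution, the PMF gives us the probability of each outcome.

Using the PMF formula:
P(X = 8) = 0.047849

Rounded to 4 decimal places: 0.0478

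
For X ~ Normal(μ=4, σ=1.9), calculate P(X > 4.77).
0.342642

We have X ~ Normal(μ=4, σ=1.9).

P(X > 4.77) = 1 - P(X ≤ 4.77)
                = 1 - F(4.77)
                = 1 - 0.657358
                = 0.342642

So there's approximately a 34.3% chance that X exceeds 4.77.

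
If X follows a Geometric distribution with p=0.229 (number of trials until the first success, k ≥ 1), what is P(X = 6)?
0.062389

We have X ~ Geometric(p=0.229) (number of trials until the first success, k ≥ 1).

For a Geometric distribution, the PMF gives us the probability of each outcome.

Using the PMF formula:
P(X = 6) = 0.062389

Rounded to 4 decimal places: 0.0624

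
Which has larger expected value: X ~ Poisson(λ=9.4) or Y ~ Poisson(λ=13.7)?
Y has larger mean (13.7000 > 9.4000)

Compute the expected value for each distribution:

X ~ Poisson(λ=9.4):
E[X] = 9.4000

Y ~ Poisson(λ=13.7):
E[Y] = 13.7000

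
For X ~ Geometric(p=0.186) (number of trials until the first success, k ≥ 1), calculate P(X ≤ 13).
0.931116

We have X ~ Geometric(p=0.186) (number of trials until the first success, k ≥ 1).

The CDF gives us P(X ≤ k).

Using the CDF:
P(X ≤ 13) = 0.931116

This means there's approximately a 93.1% chance that X is at most 13.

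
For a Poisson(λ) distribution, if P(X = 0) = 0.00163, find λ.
λ = 6.4192

For a Poisson(λ) distribution, the PMF at 0 is:
P(X = 0) = λ^0 e^(-λ) / 0! = e^(-λ)

Given P(X = 0) = 0.00163:
e^(-λ) = 0.00163
-λ = ln(0.00163)
λ = -ln(0.00163) = 6.4192

Verification: e^(-6.4192) = 0.00163 ✓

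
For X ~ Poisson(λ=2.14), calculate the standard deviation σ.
1.4629

We have X ~ Poisson(λ=2.14).

For a Poisson distribution with λ=2.14:
σ = √Var(X) = 1.4629

The standard deviation is the square root of the variance.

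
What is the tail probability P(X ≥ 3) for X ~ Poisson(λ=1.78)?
0.264029

We have X ~ Poisson(λ=1.78).

For discrete distributions, P(X ≥ 3) = 1 - P(X ≤ 2).

P(X ≤ 2) = 0.735971
P(X ≥ 3) = 1 - 0.735971 = 0.264029

So there's approximately a 26.4% chance that X is at least 3.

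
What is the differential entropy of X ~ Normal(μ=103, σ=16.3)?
4.2101 nats

We have X ~ Normal(μ=103, σ=16.3).

The differential entropy measures the uncertainty or information content of the distribution.

For a Normal distribution with μ=103, σ=16.3:
h(X) = 4.2101 nats

(In bits, this would be 6.0739 bits.)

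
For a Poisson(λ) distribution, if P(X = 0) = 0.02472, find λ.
λ = 3.7001

For a Poisson(λ) distribution, the PMF at 0 is:
P(X = 0) = λ^0 e^(-λ) / 0! = e^(-λ)

Given P(X = 0) = 0.02472:
e^(-λ) = 0.02472
-λ = ln(0.02472)
λ = -ln(0.02472) = 3.7001

Verification: e^(-3.7001) = 0.02472 ✓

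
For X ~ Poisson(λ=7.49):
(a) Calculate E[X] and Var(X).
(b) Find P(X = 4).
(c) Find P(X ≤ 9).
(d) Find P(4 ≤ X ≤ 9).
(a) E[X] = 7.4900, Var(X) = 7.4900
(b) P(X = 4) = 0.073257
(c) P(X ≤ 9) = 0.777551
(d) P(4 ≤ X ≤ 9) = 0.718015

We have X ~ Poisson(λ=7.49).

(a) Moments:
E[X] = 7.4900
Var(X) = 7.4900
σ = √Var(X) = 2.7368

(b) Point probability using PMF:
P(X = 4) = 0.073257

(c) Cumulative probability using CDF:
P(X ≤ 9) = F(9) = 0.777551

(d) Range probability:
P(4 ≤ X ≤ 9) = P(X ≤ 9) - P(X ≤ 3)
                   = F(9) - F(3)
                   = 0.777551 - 0.059536
                   = 0.718015

This means approximately 71.8% of outcomes fall in the interval [4, 9].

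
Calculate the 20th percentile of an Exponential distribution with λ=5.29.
0.0422

We have X ~ Exponential(λ=5.29).

We want to find x such that P(X ≤ x) = 0.2.

This is the 20th percentile, which means 20% of values fall below this point.

Using the inverse CDF (quantile function):
x = F⁻¹(0.2) = 0.0422

Verification: P(X ≤ 0.0422) = 0.2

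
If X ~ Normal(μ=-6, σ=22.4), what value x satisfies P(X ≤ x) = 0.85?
17.2161

We have X ~ Normal(μ=-6, σ=22.4).

We want to find x such that P(X ≤ x) = 0.85.

This is the 85th percentile, which means 85% of values fall below this point.

Using the inverse CDF (quantile function):
x = F⁻¹(0.85) = 17.2161

Verification: P(X ≤ 17.2161) = 0.85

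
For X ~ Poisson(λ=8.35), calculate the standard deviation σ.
2.8896

We have X ~ Poisson(λ=8.35).

For a Poisson distribution with λ=8.35:
σ = √Var(X) = 2.8896

The standard deviation is the square root of the variance.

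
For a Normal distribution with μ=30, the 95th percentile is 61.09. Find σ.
σ = 18.9014

For X ~ Normal(μ, σ), the p-th percentile satisfies x = μ + z_p × σ,
where z_p = Φ⁻¹(p) is the standard normal quantile.

Step 1: z_{0.95} = Φ⁻¹(0.95) = 1.6449

Step 2: Solve for σ:
61.09 = 30 + 1.6449 × σ
σ = (61.09 - 30) / 1.6449
σ = 31.09 / 1.6449
σ = 18.9014

Verification: μ + z × σ = 30 + 1.6449 × 18.9014 = 61.09 ✓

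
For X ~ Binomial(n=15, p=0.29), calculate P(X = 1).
0.035984

We have X ~ Binomial(n=15, p=0.29).

For a Binomial distribution, the PMF gives us the probability of each outcome.

Using the PMF formula:
P(X = 1) = 0.035984

Rounded to 4 decimal places: 0.0360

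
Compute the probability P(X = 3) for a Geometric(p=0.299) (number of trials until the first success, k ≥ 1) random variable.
0.146929

We have X ~ Geometric(p=0.299) (number of trials until the first success, k ≥ 1).

For a Geometric distribution, the PMF gives us the probability of each outcome.

Using the PMF formula:
P(X = 3) = 0.146929

Rounded to 4 decimal places: 0.1469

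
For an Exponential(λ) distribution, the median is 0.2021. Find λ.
λ = 3.4297

For X ~ Exponential(λ), the CDF is F(x) = 1 - e^(-λx).
The median m satisfies F(m) = 0.5:
1 - e^(-λm) = 0.5
e^(-λm) = 0.5
λm = ln(2)
m = ln(2) / λ

Given m = 0.2021:
λ = ln(2) / 0.2021 = 0.693147 / 0.2021 = 3.4297

Verification: ln(2) / 3.4297 = 0.2021 ✓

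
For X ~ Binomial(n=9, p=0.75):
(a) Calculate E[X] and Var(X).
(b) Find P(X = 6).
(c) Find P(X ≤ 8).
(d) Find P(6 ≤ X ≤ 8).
(a) E[X] = 6.7500, Var(X) = 1.6875
(b) P(X = 6) = 0.233597
(c) P(X ≤ 8) = 0.924915
(d) P(6 ≤ X ≤ 8) = 0.759190

We have X ~ Binomial(n=9, p=0.75).

(a) Moments:
E[X] = 6.7500
Var(X) = 1.6875
σ = √Var(X) = 1.2990

(b) Point probability using PMF:
P(X = 6) = 0.233597

(c) Cumulative probability using CDF:
P(X ≤ 8) = F(8) = 0.924915

(d) Range probability:
P(6 ≤ X ≤ 8) = P(X ≤ 8) - P(X ≤ 5)
                   = F(8) - F(5)
                   = 0.924915 - 0.165726
                   = 0.759190

This means approximately 75.9% of outcomes fall in the interval [6, 8].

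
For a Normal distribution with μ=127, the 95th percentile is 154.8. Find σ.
σ = 16.9012

For X ~ Normal(μ, σ), the p-th percentile satisfies x = μ + z_p × σ,
where z_p = Φ⁻¹(p) is the standard normal quantile.

Step 1: z_{0.95} = Φ⁻¹(0.95) = 1.6449

Step 2: Solve for σ:
154.8 = 127 + 1.6449 × σ
σ = (154.8 - 127) / 1.6449
σ = 27.80 / 1.6449
σ = 16.9012

Verification: μ + z × σ = 127 + 1.6449 × 16.9012 = 154.80 ✓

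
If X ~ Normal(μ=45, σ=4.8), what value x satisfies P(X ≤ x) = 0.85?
49.9749

We have X ~ Normal(μ=45, σ=4.8).

We want to find x such that P(X ≤ x) = 0.85.

This is the 85th percentile, which means 85% of values fall below this point.

Using the inverse CDF (quantile function):
x = F⁻¹(0.85) = 49.9749

Verification: P(X ≤ 49.9749) = 0.85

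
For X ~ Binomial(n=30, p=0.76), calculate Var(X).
5.4720

We have X ~ Binomial(n=30, p=0.76).

For a Binomial distribution with n=30, p=0.76:
Var(X) = 5.4720

The variance measures the spread of the distribution around the mean.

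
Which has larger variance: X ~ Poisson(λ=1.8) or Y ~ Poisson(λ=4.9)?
Y has larger variance (4.9000 > 1.8000)

Compute the variance for each distribution:

X ~ Poisson(λ=1.8):
Var(X) = 1.8000

Y ~ Poisson(λ=4.9):
Var(Y) = 4.9000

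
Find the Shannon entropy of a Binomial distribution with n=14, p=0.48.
2.0440 nats

We have X ~ Binomial(n=14, p=0.48).

The Shannon entropy measures the uncertainty or information content of the distribution.

For a Binomial distribution with n=14, p=0.48:
H(X) = 2.0440 nats

(In bits, this would be 2.9488 bits.)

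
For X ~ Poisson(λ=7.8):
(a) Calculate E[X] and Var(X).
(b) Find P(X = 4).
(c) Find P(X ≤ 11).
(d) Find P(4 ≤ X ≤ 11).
(a) E[X] = 7.8000, Var(X) = 7.8000
(b) P(X = 4) = 0.063193
(c) P(X ≤ 11) = 0.901970
(d) P(4 ≤ X ≤ 11) = 0.853494

We have X ~ Poisson(λ=7.8).

(a) Moments:
E[X] = 7.8000
Var(X) = 7.8000
σ = √Var(X) = 2.7928

(b) Point probability using PMF:
P(X = 4) = 0.063193

(c) Cumulative probability using CDF:
P(X ≤ 11) = F(11) = 0.901970

(d) Range probability:
P(4 ≤ X ≤ 11) = P(X ≤ 11) - P(X ≤ 3)
                   = F(11) - F(3)
                   = 0.901970 - 0.048477
                   = 0.853494

This means approximately 85.3% of outcomes fall in the interval [4, 11].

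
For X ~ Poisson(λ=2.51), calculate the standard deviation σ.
1.5843

We have X ~ Poisson(λ=2.51).

For a Poisson distribution with λ=2.51:
σ = √Var(X) = 1.5843

The standard deviation is the square root of the variance.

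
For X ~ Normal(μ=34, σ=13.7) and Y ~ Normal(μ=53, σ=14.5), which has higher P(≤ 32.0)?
X has higher probability (P(X ≤ 32.0) = 0.4420 > P(Y ≤ 32.0) = 0.0738)

Compute P(≤ 32.0) for each distribution:

X ~ Normal(μ=34, σ=13.7):
P(X ≤ 32.0) = 0.4420

Y ~ Normal(μ=53, σ=14.5):
P(Y ≤ 32.0) = 0.0738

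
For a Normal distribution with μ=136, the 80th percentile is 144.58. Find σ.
σ = 10.1946

For X ~ Normal(μ, σ), the p-th percentile satisfies x = μ + z_p × σ,
where z_p = Φ⁻¹(p) is the standard normal quantile.

Step 1: z_{0.8} = Φ⁻¹(0.8) = 0.8416

Step 2: Solve for σ:
144.58 = 136 + 0.8416 × σ
σ = (144.58 - 136) / 0.8416
σ = 8.58 / 0.8416
σ = 10.1946

Verification: μ + z × σ = 136 + 0.8416 × 10.1946 = 144.58 ✓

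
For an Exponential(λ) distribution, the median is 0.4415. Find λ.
λ = 1.5700

For X ~ Exponential(λ), the CDF is F(x) = 1 - e^(-λx).
The median m satisfies F(m) = 0.5:
1 - e^(-λm) = 0.5
e^(-λm) = 0.5
λm = ln(2)
m = ln(2) / λ

Given m = 0.4415:
λ = ln(2) / 0.4415 = 0.693147 / 0.4415 = 1.5700

Verification: ln(2) / 1.5700 = 0.4415 ✓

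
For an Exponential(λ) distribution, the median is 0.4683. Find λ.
λ = 1.4801

For X ~ Exponential(λ), the CDF is F(x) = 1 - e^(-λx).
The median m satisfies F(m) = 0.5:
1 - e^(-λm) = 0.5
e^(-λm) = 0.5
λm = ln(2)
m = ln(2) / λ

Given m = 0.4683:
λ = ln(2) / 0.4683 = 0.693147 / 0.4683 = 1.4801

Verification: ln(2) / 1.4801 = 0.4683 ✓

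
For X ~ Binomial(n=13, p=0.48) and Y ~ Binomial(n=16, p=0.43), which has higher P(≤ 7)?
X has higher probability (P(X ≤ 7) = 0.7576 > P(Y ≤ 7) = 0.6264)

Compute P(≤ 7) for each distribution:

X ~ Binomial(n=13, p=0.48):
P(X ≤ 7) = 0.7576

Y ~ Binomial(n=16, p=0.43):
P(Y ≤ 7) = 0.6264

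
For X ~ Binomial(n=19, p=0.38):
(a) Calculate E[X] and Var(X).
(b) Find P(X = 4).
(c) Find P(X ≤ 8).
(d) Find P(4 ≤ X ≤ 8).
(a) E[X] = 7.2200, Var(X) = 4.4764
(b) P(X = 4) = 0.062143
(c) P(X ≤ 8) = 0.730898
(d) P(4 ≤ X ≤ 8) = 0.696815

We have X ~ Binomial(n=19, p=0.38).

(a) Moments:
E[X] = 7.2200
Var(X) = 4.4764
σ = √Var(X) = 2.1158

(b) Point probability using PMF:
P(X = 4) = 0.062143

(c) Cumulative probability using CDF:
P(X ≤ 8) = F(8) = 0.730898

(d) Range probability:
P(4 ≤ X ≤ 8) = P(X ≤ 8) - P(X ≤ 3)
                   = F(8) - F(3)
                   = 0.730898 - 0.034083
                   = 0.696815

This means approximately 69.7% of outcomes fall in the interval [4, 8].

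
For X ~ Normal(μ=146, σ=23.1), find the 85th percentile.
169.9416

We have X ~ Normal(μ=146, σ=23.1).

We want to find x such that P(X ≤ x) = 0.85.

This is the 85th percentile, which means 85% of values fall below this point.

Using the inverse CDF (quantile function):
x = F⁻¹(0.85) = 169.9416

Verification: P(X ≤ 169.9416) = 0.85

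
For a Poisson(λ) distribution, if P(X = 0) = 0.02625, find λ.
λ = 3.6401

For a Poisson(λ) distribution, the PMF at 0 is:
P(X = 0) = λ^0 e^(-λ) / 0! = e^(-λ)

Given P(X = 0) = 0.02625:
e^(-λ) = 0.02625
-λ = ln(0.02625)
λ = -ln(0.02625) = 3.6401

Verification: e^(-3.6401) = 0.02625 ✓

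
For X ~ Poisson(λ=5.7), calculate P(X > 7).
0.215851

We have X ~ Poisson(λ=5.7).

P(X > 7) = 1 - P(X ≤ 7)
                = 1 - F(7)
                = 1 - 0.784149
                = 0.215851

So there's approximately a 21.6% chance that X exceeds 7.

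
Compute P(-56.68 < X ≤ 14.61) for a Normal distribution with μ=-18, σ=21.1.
0.905499

We have X ~ Normal(μ=-18, σ=21.1).

To find P(-56.68 < X ≤ 14.61), we use:
P(-56.68 < X ≤ 14.61) = P(X ≤ 14.61) - P(X ≤ -56.68)
                 = F(14.61) - F(-56.68)
                 = 0.938887 - 0.033388
                 = 0.905499

So there's approximately a 90.5% chance that X falls in this range.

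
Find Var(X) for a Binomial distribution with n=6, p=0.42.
1.4616

We have X ~ Binomial(n=6, p=0.42).

For a Binomial distribution with n=6, p=0.42:
Var(X) = 1.4616

The variance measures the spread of the distribution around the mean.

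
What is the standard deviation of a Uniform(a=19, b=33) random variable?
4.0415

We have X ~ Uniform(a=19, b=33).

For a Uniform distribution with a=19, b=33:
σ = √Var(X) = 4.0415

The standard deviation is the square root of the variance.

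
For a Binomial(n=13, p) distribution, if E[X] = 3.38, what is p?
p = 0.26

For a Binomial(n, p) distribution:
E[X] = n × p

Given n = 13 and E[X] = 3.38:
3.38 = 13 × p
p = 3.38 / 13 = 0.26

Verification: Binomial(13, 0.26) has E[X] = 3.38 ✓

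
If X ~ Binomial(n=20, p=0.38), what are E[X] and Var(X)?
E[X] = 7.6000, Var(X) = 4.7120

We have X ~ Binomial(n=20, p=0.38).

For a Binomial distribution with n=20, p=0.38:

Expected value:
E[X] = 7.6000

Variance:
Var(X) = 4.7120

Standard deviation:
σ = √Var(X) = 2.1707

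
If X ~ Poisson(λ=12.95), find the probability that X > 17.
0.106808

We have X ~ Poisson(λ=12.95).

P(X > 17) = 1 - P(X ≤ 17)
                = 1 - F(17)
                = 1 - 0.893192
                = 0.106808

So there's approximately a 10.7% chance that X exceeds 17.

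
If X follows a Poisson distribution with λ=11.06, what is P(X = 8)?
0.087342

We have X ~ Poisson(λ=11.06).

For a Poisson distribution, the PMF gives us the probability of each outcome.

Using the PMF formula:
P(X = 8) = 0.087342

Rounded to 4 decimal places: 0.0873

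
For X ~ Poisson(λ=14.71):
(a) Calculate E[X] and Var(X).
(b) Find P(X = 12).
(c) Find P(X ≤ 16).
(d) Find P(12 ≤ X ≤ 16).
(a) E[X] = 14.7100, Var(X) = 14.7100
(b) P(X = 12) = 0.087608
(c) P(X ≤ 16) = 0.691678
(d) P(12 ≤ X ≤ 16) = 0.486954

We have X ~ Poisson(λ=14.71).

(a) Moments:
E[X] = 14.7100
Var(X) = 14.7100
σ = √Var(X) = 3.8354

(b) Point probability using PMF:
P(X = 12) = 0.087608

(c) Cumulative probability using CDF:
P(X ≤ 16) = F(16) = 0.691678

(d) Range probability:
P(12 ≤ X ≤ 16) = P(X ≤ 16) - P(X ≤ 11)
                   = F(16) - F(11)
                   = 0.691678 - 0.204724
                   = 0.486954

This means approximately 48.7% of outcomes fall in the interval [12, 16].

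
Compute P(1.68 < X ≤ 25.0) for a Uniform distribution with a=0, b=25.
0.932800

We have X ~ Uniform(a=0, b=25).

To find P(1.68 < X ≤ 25.0), we use:
P(1.68 < X ≤ 25.0) = P(X ≤ 25.0) - P(X ≤ 1.68)
                 = F(25.0) - F(1.68)
                 = 1.000000 - 0.067200
                 = 0.932800

So there's approximately a 93.3% chance that X falls in this range.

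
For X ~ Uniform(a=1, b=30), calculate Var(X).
70.0833

We have X ~ Uniform(a=1, b=30).

For a Uniform distribution with a=1, b=30:
Var(X) = 70.0833

The variance measures the spread of the distribution around the mean.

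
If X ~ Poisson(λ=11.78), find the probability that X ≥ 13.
0.398891

We have X ~ Poisson(λ=11.78).

For discrete distributions, P(X ≥ 13) = 1 - P(X ≤ 12).

P(X ≤ 12) = 0.601109
P(X ≥ 13) = 1 - 0.601109 = 0.398891

So there's approximately a 39.9% chance that X is at least 13.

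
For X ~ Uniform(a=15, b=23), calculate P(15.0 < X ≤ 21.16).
0.770000

We have X ~ Uniform(a=15, b=23).

To find P(15.0 < X ≤ 21.16), we use:
P(15.0 < X ≤ 21.16) = P(X ≤ 21.16) - P(X ≤ 15.0)
                 = F(21.16) - F(15.0)
                 = 0.770000 - 0.000000
                 = 0.770000

So there's approximately a 77.0% chance that X falls in this range.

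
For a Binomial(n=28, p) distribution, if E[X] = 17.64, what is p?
p = 0.63

For a Binomial(n, p) distribution:
E[X] = n × p

Given n = 28 and E[X] = 17.64:
17.64 = 28 × p
p = 17.64 / 28 = 0.63

Verification: Binomial(28, 0.63) has E[X] = 17.64 ✓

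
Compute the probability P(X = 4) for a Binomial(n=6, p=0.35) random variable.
0.095102

We have X ~ Binomial(n=6, p=0.35).

For a Binomial distribution, the PMF gives us the probability of each outcome.

Using the PMF formula:
P(X = 4) = 0.095102

Rounded to 4 decimal places: 0.0951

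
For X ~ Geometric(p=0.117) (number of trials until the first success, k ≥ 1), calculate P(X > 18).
0.106486

We have X ~ Geometric(p=0.117) (number of trials until the first success, k ≥ 1).

P(X > 18) = 1 - P(X ≤ 18)
                = 1 - F(18)
                = 1 - 0.893514
                = 0.106486

So there's approximately a 10.6% chance that X exceeds 18.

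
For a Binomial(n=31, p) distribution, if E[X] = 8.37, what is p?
p = 0.27

For a Binomial(n, p) distribution:
E[X] = n × p

Given n = 31 and E[X] = 8.37:
8.37 = 31 × p
p = 8.37 / 31 = 0.27

Verification: Binomial(31, 0.27) has E[X] = 8.37 ✓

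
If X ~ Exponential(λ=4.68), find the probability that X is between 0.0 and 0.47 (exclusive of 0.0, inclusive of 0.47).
0.889153

We have X ~ Exponential(λ=4.68).

To find P(0.0 < X ≤ 0.47), we use:
P(0.0 < X ≤ 0.47) = P(X ≤ 0.47) - P(X ≤ 0.0)
                 = F(0.47) - F(0.0)
                 = 0.889153 - 0.000000
                 = 0.889153

So there's approximately a 88.9% chance that X falls in this range.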